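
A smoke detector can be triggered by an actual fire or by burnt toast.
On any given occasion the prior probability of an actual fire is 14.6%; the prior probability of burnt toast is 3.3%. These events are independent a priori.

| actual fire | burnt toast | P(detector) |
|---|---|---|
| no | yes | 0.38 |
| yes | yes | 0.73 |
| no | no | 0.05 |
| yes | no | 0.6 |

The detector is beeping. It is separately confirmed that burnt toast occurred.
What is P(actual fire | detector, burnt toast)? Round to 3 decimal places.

P(actual fire | detector, burnt toast) ≈ 0.247

P(detector | burnt toast) = 0.38×0.854 + 0.73×0.146 = 0.324520 + 0.106580 = 0.431100
The actual fire-present share is 0.73×0.146 = 0.106580.
So P(actual fire | detector, burnt toast) = 0.106580/0.431100 ≈ 0.247.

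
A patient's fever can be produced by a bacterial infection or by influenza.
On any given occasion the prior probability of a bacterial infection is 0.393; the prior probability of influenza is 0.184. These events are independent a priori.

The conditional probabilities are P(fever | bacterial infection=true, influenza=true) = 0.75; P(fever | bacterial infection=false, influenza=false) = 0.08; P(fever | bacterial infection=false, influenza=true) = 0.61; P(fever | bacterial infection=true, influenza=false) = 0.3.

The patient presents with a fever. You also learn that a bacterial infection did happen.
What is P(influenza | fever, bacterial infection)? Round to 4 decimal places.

P(fever | bacterial infection) = 0.3×0.816 + 0.75×0.184 = 0.244800 + 0.138000 = 0.382800
Restricting to configurations with influenza present: 0.75×0.184 = 0.138000.
Hence the posterior is 0.138000/0.382800 ≈ 0.3605.

P(influenza | fever, bacterial infection) ≈ 0.3605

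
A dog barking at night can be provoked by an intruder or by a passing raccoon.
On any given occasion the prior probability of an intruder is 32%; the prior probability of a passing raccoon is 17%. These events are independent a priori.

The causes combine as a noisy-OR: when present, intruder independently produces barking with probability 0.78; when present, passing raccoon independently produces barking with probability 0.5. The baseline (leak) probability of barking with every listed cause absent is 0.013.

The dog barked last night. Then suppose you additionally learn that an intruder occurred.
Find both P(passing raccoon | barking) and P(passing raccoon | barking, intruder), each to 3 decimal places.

Under noisy-OR, P(barking | causes) = 1 − (1−0.013)·∏(1−qᵢ) over the active causes.
P(barking) = 0.013·0.68·0.83 + 0.5065·0.68·0.17 + 0.78286·0.32·0.83 + 0.89143·0.32·0.17 = 0.007337 + 0.058551 + 0.207928 + 0.048494 = 0.322310
The passing raccoon-present share is 0.058551 + 0.048494 = 0.107045.
So P(passing raccoon | barking) = 0.107045/0.322310 ≈ 0.332.

Now condition on the additional information:
P(barking | intruder) = 0.78286·0.83 + 0.89143·0.17 = 0.649774 + 0.151543 = 0.801317
The passing raccoon-present share is 0.89143·0.17 = 0.151543.
Hence the posterior is 0.151543/0.801317 ≈ 0.189.

P(passing raccoon | barking) ≈ 0.332; P(passing raccoon | barking, intruder) ≈ 0.189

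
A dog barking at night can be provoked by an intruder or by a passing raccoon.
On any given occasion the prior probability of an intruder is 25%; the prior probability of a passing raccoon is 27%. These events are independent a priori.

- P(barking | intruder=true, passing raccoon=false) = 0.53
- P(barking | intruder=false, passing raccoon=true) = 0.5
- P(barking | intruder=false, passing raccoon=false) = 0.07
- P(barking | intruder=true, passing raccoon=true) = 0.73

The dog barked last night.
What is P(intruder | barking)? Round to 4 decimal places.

P(barking) = 0.07*0.75*0.73 + 0.5*0.75*0.27 + 0.53*0.25*0.73 + 0.73*0.25*0.27 = 0.038325 + 0.101250 + 0.096725 + 0.049275 = 0.285575
Of this, 0.146000 comes from 0.096725 + 0.049275 (the intruder=true cases).
So P(intruder | barking) = 0.146000/0.285575 ≈ 0.5112.

P(intruder | barking) ≈ 0.5112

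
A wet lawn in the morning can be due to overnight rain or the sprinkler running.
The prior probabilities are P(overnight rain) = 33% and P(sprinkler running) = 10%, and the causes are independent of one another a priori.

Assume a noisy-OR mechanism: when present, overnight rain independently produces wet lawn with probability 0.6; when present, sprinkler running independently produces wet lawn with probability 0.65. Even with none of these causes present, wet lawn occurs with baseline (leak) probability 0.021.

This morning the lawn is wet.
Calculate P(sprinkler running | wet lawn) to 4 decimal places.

P(sprinkler running | wet lawn) ≈ 0.2728

Under noisy-OR, P(wet lawn | causes) = 1 − (1−0.021)·∏(1−qᵢ) over the active causes.
Numerator (weight on configurations with sprinkler running): 0.044042 + 0.028477 = 0.072519
Denominator P(wet lawn): 0.021×0.67×0.9 + 0.65735×0.67×0.1 + 0.6084×0.33×0.9 + 0.86294×0.33×0.1 = 0.265877
P(sprinkler running | wet lawn) = 0.072519/0.265877 ≈ 0.2728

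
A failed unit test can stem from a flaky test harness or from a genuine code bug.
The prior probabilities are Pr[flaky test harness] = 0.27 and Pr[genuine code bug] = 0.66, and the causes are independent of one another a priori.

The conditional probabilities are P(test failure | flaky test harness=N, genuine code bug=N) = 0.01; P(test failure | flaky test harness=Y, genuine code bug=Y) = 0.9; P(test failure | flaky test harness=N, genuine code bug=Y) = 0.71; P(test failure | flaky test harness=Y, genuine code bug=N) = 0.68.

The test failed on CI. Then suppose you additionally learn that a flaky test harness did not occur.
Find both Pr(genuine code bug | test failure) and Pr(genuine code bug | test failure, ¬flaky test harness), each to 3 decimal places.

Pr(genuine code bug | test failure) ≈ 0.886; Pr(genuine code bug | test failure, ¬flaky test harness) ≈ 0.993

Weight on genuine code bug=true, given the evidence: 0.342078 + 0.160380 = 0.502458
Denominator P(test failure): 0.01*0.73*0.34 + 0.71*0.73*0.66 + 0.68*0.27*0.34 + 0.9*0.27*0.66 = 0.567364
Posterior = 0.502458 / 0.567364 ≈ 0.886

Now condition on the additional information:
Sum P(test failure|·) weighted by the priors over both values of genuine code bug:
  P(test failure | ¬flaky test harness) = 0.01×0.34 + 0.71×0.66
        = 0.003400 + 0.468600 = 0.472000
The terms with genuine code bug present sum to 0.468600, so
  P(genuine code bug | test failure, ¬flaky test harness) = 0.468600 / 0.472000 ≈ 0.993
With flaky test harness excluded, genuine code bug must carry more of the explanatory weight for the test failure.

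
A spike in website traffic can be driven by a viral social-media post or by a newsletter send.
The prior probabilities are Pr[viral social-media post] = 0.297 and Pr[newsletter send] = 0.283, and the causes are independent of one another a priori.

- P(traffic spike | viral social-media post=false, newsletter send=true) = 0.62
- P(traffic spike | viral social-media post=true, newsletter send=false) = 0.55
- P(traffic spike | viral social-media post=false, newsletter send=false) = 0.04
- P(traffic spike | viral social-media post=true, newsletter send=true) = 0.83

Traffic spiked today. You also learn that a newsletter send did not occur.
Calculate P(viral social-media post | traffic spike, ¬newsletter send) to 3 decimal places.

Numerator (weight on configurations with viral social-media post): 0.55·0.297 = 0.163350
Denominator P(traffic spike | ¬newsletter send): 0.04·0.703 + 0.55·0.297 = 0.191470
Posterior = 0.163350 / 0.191470 ≈ 0.853

P(viral social-media post | traffic spike, ¬newsletter send) ≈ 0.853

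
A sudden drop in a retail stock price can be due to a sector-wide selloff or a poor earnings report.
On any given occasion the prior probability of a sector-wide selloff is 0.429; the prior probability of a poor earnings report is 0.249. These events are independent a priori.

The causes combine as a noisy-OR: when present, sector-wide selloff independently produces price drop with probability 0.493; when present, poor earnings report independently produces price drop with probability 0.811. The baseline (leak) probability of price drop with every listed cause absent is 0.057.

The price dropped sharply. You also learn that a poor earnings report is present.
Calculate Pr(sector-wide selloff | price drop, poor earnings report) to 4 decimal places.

Under noisy-OR, P(price drop | causes) = 1 − (1−0.057)·∏(1−qᵢ) over the active causes.
P(price drop | poor earnings report) = 0.821773×0.571 + 0.909639×0.429 = 0.469232 + 0.390235 = 0.859467
Of this, 0.390235 comes from 0.909639×0.429 (the sector-wide selloff=true cases).
Hence the posterior is 0.390235/0.859467 ≈ 0.4540.

Pr(sector-wide selloff | price drop, poor earnings report) ≈ 0.4540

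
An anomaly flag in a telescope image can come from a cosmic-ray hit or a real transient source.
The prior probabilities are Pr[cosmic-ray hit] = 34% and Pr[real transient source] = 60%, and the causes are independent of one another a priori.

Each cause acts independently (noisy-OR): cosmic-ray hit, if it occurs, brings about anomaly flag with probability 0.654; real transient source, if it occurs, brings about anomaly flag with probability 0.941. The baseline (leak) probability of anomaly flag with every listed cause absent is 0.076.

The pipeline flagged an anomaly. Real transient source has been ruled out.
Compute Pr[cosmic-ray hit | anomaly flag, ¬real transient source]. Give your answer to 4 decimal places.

Pr[cosmic-ray hit | anomaly flag, ¬real transient source] ≈ 0.8218

Under noisy-OR, P(anomaly flag | causes) = 1 − (1−0.076)·∏(1−qᵢ) over the active causes.
P(anomaly flag | ¬real transient source) = 0.076×0.66 + 0.680296×0.34 = 0.050160 + 0.231301 = 0.281461
The cosmic-ray hit-present share is 0.680296×0.34 = 0.231301.
P(cosmic-ray hit | anomaly flag, ¬real transient source) = 0.231301 / 0.281461 ≈ 0.8218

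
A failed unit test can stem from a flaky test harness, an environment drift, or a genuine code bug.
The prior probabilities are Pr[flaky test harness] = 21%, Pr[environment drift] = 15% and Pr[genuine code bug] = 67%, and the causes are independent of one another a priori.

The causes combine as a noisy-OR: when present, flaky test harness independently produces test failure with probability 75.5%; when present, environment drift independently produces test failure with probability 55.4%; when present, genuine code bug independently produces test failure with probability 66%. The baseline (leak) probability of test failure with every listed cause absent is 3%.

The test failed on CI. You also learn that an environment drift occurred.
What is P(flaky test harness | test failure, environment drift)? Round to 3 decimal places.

Under noisy-OR, P(test failure | causes) = 1 − (1−0.03)·∏(1−qᵢ) over the active causes.
P(test failure | environment drift) = 0.56738*0.79*0.33 + 0.852909*0.79*0.67 + 0.894008*0.21*0.33 + 0.963963*0.21*0.67 = 0.147916 + 0.451445 + 0.061955 + 0.135630 = 0.796946
The flaky test harness-present share is 0.061955 + 0.135630 = 0.197585.
So P(flaky test harness | test failure, environment drift) = 0.197585/0.796946 ≈ 0.248.

P(flaky test harness | test failure, environment drift) ≈ 0.248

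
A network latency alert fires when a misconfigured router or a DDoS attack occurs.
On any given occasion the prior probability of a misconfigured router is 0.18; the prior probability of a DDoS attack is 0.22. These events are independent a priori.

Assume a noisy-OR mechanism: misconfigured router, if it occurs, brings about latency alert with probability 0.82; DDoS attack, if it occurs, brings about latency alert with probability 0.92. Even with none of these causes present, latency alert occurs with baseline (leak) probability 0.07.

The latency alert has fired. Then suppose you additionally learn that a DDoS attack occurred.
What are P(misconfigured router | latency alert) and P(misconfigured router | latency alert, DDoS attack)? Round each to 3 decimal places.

Under noisy-OR, P(latency alert | causes) = 1 − (1−0.07)·∏(1−qᵢ) over the active causes.
For the numerator, keep only misconfigured router=true terms: 0.116897 + 0.039070 = 0.155967
Normalizer over all consistent configurations: 0.07×0.82×0.78 + 0.9256×0.82×0.22 + 0.8326×0.18×0.78 + 0.986608×0.18×0.22 = 0.367717
P(misconfigured router | latency alert) = 0.155967/0.367717 ≈ 0.424

Now condition on the additional information:
P(latency alert | DDoS attack) = 0.9256×0.82 + 0.986608×0.18 = 0.758992 + 0.177589 = 0.936581
Restricting to configurations with misconfigured router present: 0.986608×0.18 = 0.177589.
So P(misconfigured router | latency alert, DDoS attack) = 0.177589/0.936581 ≈ 0.190.
The drop from 0.424 to 0.190 is the explaining-away (discounting) effect.

P(misconfigured router | latency alert) ≈ 0.424; P(misconfigured router | latency alert, DDoS attack) ≈ 0.190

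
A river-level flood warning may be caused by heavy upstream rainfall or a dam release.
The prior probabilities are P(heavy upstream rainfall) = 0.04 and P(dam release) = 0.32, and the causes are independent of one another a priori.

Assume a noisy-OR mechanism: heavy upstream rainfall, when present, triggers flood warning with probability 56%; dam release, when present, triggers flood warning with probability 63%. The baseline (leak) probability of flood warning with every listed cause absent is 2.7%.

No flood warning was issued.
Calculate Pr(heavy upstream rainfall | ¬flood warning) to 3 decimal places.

Pr(heavy upstream rainfall | ¬flood warning) ≈ 0.018

Under noisy-OR, P(flood warning | causes) = 1 − (1−0.027)·∏(1−qᵢ) over the active causes.
Sum P(¬flood warning|·) weighted by the priors over the 4 (heavy upstream rainfall, dam release) configurations:
  P(¬flood warning) = 0.973*0.96*0.68 + 0.36001*0.96*0.32 + 0.42812*0.04*0.68 + 0.158404*0.04*0.32
        = 0.635174 + 0.110595 + 0.011645 + 0.002028 = 0.759442
Keeping only the heavy upstream rainfall-present terms gives 0.013673, so
  P(heavy upstream rainfall | ¬flood warning) = 0.013673 / 0.759442 ≈ 0.018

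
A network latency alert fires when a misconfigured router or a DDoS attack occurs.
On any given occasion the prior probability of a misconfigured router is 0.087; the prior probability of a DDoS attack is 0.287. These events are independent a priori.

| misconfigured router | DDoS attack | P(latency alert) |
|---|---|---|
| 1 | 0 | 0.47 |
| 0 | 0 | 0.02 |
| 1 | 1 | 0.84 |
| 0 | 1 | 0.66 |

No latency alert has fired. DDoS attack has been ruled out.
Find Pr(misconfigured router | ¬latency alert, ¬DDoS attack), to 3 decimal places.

Enumerate both values of misconfigured router and weight by the priors:
  P(¬latency alert | ¬DDoS attack) = 0.98*0.913 + 0.53*0.087
        = 0.894740 + 0.046110 = 0.940850
Configurations with misconfigured router contribute 0.046110, so
  P(misconfigured router | ¬latency alert, ¬DDoS attack) = 0.046110 / 0.940850 ≈ 0.049

Pr(misconfigured router | ¬latency alert, ¬DDoS attack) ≈ 0.049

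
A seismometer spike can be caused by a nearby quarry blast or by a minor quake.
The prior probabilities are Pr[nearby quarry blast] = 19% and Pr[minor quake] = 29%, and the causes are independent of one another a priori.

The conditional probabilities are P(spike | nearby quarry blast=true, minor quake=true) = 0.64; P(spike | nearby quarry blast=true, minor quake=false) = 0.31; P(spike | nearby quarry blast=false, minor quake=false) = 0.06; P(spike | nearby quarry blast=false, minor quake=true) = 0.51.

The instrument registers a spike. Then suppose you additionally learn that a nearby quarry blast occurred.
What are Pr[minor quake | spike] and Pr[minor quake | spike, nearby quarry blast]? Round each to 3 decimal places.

Sum P(spike|·) weighted by the priors over the 4 (nearby quarry blast, minor quake) configurations:
  P(spike) = 0.06*0.81*0.71 + 0.51*0.81*0.29 + 0.31*0.19*0.71 + 0.64*0.19*0.29
        = 0.034506 + 0.119799 + 0.041819 + 0.035264 = 0.231388
Keeping only the minor quake-present terms gives 0.155063, so
  P(minor quake | spike) = 0.155063 / 0.231388 ≈ 0.670

With the extra evidence:
Sum P(spike|·) weighted by the priors over both values of minor quake:
  P(spike | nearby quarry blast) = 0.31*0.71 + 0.64*0.29
        = 0.220100 + 0.185600 = 0.405700
Configurations with minor quake contribute 0.185600, so
  P(minor quake | spike, nearby quarry blast) = 0.185600 / 0.405700 ≈ 0.457
This is intercausal reasoning (explaining away): once nearby quarry blast accounts for the spike, minor quake becomes less likely.

Pr[minor quake | spike] ≈ 0.670; Pr[minor quake | spike, nearby quarry blast] ≈ 0.457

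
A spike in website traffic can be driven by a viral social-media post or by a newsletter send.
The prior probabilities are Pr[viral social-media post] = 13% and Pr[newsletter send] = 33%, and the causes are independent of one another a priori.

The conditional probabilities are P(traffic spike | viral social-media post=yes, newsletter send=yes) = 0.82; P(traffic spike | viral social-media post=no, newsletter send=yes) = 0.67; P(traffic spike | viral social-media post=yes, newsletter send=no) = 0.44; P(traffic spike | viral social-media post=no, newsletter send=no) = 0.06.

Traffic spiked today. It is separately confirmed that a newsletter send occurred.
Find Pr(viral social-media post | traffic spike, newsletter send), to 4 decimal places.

Pr(viral social-media post | traffic spike, newsletter send) ≈ 0.1546

By total probability over both values of viral social-media post:
  P(traffic spike | newsletter send) = 0.67×0.87 + 0.82×0.13
        = 0.582900 + 0.106600 = 0.689500
Keeping only the viral social-media post-present terms gives 0.106600, so
  P(viral social-media post | traffic spike, newsletter send) = 0.106600 / 0.689500 ≈ 0.1546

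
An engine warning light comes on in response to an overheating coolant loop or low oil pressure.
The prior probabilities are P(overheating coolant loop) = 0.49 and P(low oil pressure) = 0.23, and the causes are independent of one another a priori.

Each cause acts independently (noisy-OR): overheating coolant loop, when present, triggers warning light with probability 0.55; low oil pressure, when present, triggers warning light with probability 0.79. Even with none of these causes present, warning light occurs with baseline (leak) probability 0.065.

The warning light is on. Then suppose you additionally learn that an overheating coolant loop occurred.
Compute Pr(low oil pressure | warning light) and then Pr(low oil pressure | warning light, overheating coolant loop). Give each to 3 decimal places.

Under noisy-OR, P(warning light | causes) = 1 − (1−0.065)·∏(1−qᵢ) over the active causes.
Enumerate the 4 (overheating coolant loop, low oil pressure) configurations and weight by the priors:
  P(warning light) = 0.065·0.51·0.77 + 0.80365·0.51·0.23 + 0.57925·0.49·0.77 + 0.911643·0.49·0.23
        = 0.025525 + 0.094268 + 0.218551 + 0.102742 = 0.441086
Keeping only the low oil pressure-present terms gives 0.197010, so
  P(low oil pressure | warning light) = 0.197010 / 0.441086 ≈ 0.447

With the extra evidence:
P(warning light | overheating coolant loop) = 0.57925·0.77 + 0.911643·0.23 = 0.446023 + 0.209678 = 0.655701
Restricting to configurations with low oil pressure present: 0.911643·0.23 = 0.209678.
Hence the posterior is 0.209678/0.655701 ≈ 0.320.
This is intercausal reasoning (explaining away): once overheating coolant loop accounts for the warning light, low oil pressure becomes less likely.

Pr(low oil pressure | warning light) ≈ 0.447; Pr(low oil pressure | warning light, overheating coolant loop) ≈ 0.320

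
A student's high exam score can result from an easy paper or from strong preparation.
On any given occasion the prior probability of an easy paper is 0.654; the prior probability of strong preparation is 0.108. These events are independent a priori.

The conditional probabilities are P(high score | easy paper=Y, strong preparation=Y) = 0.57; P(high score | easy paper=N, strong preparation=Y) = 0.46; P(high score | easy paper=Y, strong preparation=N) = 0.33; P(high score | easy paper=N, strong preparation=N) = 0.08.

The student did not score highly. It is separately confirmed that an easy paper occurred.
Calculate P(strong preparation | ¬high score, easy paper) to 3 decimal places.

Weight on strong preparation=true, given the evidence: 0.43*0.108 = 0.046440
Denominator P(¬high score | easy paper): 0.67*0.892 + 0.43*0.108 = 0.644080
Posterior = 0.046440 / 0.644080 ≈ 0.072

P(strong preparation | ¬high score, easy paper) ≈ 0.072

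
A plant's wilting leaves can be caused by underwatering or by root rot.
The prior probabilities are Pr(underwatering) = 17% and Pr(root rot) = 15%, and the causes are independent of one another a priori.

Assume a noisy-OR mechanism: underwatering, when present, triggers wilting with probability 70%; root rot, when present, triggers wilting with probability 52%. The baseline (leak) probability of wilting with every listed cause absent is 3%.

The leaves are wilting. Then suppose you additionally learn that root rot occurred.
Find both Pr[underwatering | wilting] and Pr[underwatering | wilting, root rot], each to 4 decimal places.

Pr[underwatering | wilting] ≈ 0.5865; Pr[underwatering | wilting, root rot] ≈ 0.2480

Under noisy-OR, P(wilting | causes) = 1 − (1−0.03)·∏(1−qᵢ) over the active causes.
For the numerator, keep only underwatering=true terms: 0.102450 + 0.021938 = 0.124388
The normalizing constant is 0.03*0.83*0.85 + 0.5344*0.83*0.15 + 0.709*0.17*0.85 + 0.86032*0.17*0.15 = 0.212086
Posterior = 0.124388 / 0.212086 ≈ 0.5865

With the extra evidence:
Enumerate both values of underwatering and weight by the priors:
  P(wilting | root rot) = 0.5344×0.83 + 0.86032×0.17
        = 0.443552 + 0.146254 = 0.589806
The terms with underwatering present sum to 0.146254, so
  P(underwatering | wilting, root rot) = 0.146254 / 0.589806 ≈ 0.2480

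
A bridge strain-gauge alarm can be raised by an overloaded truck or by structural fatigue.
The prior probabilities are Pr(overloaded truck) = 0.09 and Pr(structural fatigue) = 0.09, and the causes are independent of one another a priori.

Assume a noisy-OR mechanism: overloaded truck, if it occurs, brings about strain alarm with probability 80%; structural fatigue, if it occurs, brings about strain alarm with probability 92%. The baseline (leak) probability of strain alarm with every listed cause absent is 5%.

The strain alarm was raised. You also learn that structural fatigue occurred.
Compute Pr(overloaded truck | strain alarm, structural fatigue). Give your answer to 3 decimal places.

Pr(overloaded truck | strain alarm, structural fatigue) ≈ 0.095

Under noisy-OR, P(strain alarm | causes) = 1 − (1−0.05)·∏(1−qᵢ) over the active causes.
For the numerator, keep only overloaded truck=true terms: 0.9848*0.09 = 0.088632
Normalizer over all consistent configurations: 0.924*0.91 + 0.9848*0.09 = 0.929472
Posterior = 0.088632 / 0.929472 ≈ 0.095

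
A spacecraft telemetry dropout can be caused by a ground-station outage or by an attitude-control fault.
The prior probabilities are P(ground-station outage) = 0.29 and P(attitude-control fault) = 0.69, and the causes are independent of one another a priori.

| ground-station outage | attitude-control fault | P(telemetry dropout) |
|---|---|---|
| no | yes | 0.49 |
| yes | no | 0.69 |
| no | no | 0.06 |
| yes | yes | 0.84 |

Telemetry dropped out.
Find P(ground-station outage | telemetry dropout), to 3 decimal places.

P(telemetry dropout) = 0.06×0.71×0.31 + 0.49×0.71×0.69 + 0.69×0.29×0.31 + 0.84×0.29×0.69 = 0.013206 + 0.240051 + 0.062031 + 0.168084 = 0.483372
Of this, 0.230115 comes from 0.062031 + 0.168084 (the ground-station outage=true cases).
Hence the posterior is 0.230115/0.483372 ≈ 0.476.

P(ground-station outage | telemetry dropout) ≈ 0.476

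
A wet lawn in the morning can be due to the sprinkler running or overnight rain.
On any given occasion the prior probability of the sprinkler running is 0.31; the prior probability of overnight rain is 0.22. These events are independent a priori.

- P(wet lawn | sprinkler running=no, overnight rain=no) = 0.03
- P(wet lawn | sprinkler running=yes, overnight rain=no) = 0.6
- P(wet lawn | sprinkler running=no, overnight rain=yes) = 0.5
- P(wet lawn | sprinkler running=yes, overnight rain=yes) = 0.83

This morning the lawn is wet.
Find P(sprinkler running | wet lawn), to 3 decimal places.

For the numerator, keep only sprinkler running=true terms: 0.145080 + 0.056606 = 0.201686
Denominator P(wet lawn): 0.03·0.69·0.78 + 0.5·0.69·0.22 + 0.6·0.31·0.78 + 0.83·0.31·0.22 = 0.293732
Posterior = 0.201686 / 0.293732 ≈ 0.687

P(sprinkler running | wet lawn) ≈ 0.687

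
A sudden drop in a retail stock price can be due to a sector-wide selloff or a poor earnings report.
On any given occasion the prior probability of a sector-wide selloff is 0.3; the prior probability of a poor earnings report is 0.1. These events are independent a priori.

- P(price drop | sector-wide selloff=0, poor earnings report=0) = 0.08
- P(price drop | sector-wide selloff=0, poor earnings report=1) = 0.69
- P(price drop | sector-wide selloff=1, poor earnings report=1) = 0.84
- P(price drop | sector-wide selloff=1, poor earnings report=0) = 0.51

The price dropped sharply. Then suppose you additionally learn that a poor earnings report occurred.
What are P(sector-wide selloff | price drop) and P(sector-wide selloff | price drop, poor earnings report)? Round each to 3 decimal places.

Numerator (weight on configurations with sector-wide selloff): 0.137700 + 0.025200 = 0.162900
The normalizing constant is 0.08*0.7*0.9 + 0.69*0.7*0.1 + 0.51*0.3*0.9 + 0.84*0.3*0.1 = 0.261600
Posterior = 0.162900 / 0.261600 ≈ 0.623

Now also conditioning on poor earnings report=true:
P(price drop | poor earnings report) = 0.69×0.7 + 0.84×0.3 = 0.483000 + 0.252000 = 0.735000
The sector-wide selloff-present share is 0.84×0.3 = 0.252000.
Hence the posterior is 0.252000/0.735000 ≈ 0.343.

P(sector-wide selloff | price drop) ≈ 0.623; P(sector-wide selloff | price drop, poor earnings report) ≈ 0.343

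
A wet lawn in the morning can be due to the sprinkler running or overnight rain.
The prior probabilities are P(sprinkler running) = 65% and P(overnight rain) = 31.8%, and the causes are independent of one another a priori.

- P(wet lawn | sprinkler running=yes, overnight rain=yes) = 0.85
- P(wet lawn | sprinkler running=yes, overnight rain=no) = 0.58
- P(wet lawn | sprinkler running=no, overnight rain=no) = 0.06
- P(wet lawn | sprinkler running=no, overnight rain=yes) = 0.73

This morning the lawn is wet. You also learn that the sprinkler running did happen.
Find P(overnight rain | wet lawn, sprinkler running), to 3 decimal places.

Enumerate both values of overnight rain and weight by the priors:
  P(wet lawn | sprinkler running) = 0.58×0.682 + 0.85×0.318
        = 0.395560 + 0.270300 = 0.665860
Configurations with overnight rain contribute 0.270300, so
  P(overnight rain | wet lawn, sprinkler running) = 0.270300 / 0.665860 ≈ 0.406

P(overnight rain | wet lawn, sprinkler running) ≈ 0.406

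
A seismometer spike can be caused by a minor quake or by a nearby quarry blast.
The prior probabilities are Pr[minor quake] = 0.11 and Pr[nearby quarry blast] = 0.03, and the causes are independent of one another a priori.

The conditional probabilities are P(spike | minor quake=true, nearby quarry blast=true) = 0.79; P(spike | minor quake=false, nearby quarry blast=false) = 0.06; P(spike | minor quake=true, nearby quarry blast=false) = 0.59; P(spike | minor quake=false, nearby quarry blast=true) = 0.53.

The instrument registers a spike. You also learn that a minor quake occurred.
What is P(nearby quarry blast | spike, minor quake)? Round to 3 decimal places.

P(spike | minor quake) = 0.59*0.97 + 0.79*0.03 = 0.572300 + 0.023700 = 0.596000
Of this, 0.023700 comes from 0.79*0.03 (the nearby quarry blast=true cases).
P(nearby quarry blast | spike, minor quake) = 0.023700 / 0.596000 ≈ 0.040

P(nearby quarry blast | spike, minor quake) ≈ 0.040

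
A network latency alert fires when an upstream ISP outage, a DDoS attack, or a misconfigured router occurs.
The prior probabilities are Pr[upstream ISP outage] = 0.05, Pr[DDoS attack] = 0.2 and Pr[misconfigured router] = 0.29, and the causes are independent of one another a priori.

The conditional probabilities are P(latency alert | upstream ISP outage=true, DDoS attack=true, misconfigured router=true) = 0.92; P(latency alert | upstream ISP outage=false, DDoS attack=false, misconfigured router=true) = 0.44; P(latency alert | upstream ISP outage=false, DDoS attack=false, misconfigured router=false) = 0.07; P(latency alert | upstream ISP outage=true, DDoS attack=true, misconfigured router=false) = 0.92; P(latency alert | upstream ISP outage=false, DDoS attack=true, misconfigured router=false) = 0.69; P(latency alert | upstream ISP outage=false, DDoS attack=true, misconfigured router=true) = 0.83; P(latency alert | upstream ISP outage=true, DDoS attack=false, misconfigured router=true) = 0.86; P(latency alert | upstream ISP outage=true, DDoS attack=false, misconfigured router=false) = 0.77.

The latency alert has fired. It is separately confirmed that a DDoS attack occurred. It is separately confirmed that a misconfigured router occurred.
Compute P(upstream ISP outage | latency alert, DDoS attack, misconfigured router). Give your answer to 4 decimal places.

P(latency alert | DDoS attack, misconfigured router) = 0.83·0.95 + 0.92·0.05 = 0.788500 + 0.046000 = 0.834500
The upstream ISP outage-present share is 0.92·0.05 = 0.046000.
Hence the posterior is 0.046000/0.834500 ≈ 0.0551.

P(upstream ISP outage | latency alert, DDoS attack, misconfigured router) ≈ 0.0551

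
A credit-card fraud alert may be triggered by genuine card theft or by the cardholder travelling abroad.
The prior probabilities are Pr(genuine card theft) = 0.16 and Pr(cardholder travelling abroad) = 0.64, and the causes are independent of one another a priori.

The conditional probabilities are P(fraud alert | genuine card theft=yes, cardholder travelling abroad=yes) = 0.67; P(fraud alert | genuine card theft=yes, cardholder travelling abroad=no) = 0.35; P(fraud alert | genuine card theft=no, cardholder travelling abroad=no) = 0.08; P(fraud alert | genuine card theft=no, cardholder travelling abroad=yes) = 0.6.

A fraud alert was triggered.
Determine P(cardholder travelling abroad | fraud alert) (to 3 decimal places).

Sum P(fraud alert|·) weighted by the priors over the 4 (genuine card theft, cardholder travelling abroad) configurations:
  P(fraud alert) = 0.08·0.84·0.36 + 0.6·0.84·0.64 + 0.35·0.16·0.36 + 0.67·0.16·0.64
        = 0.024192 + 0.322560 + 0.020160 + 0.068608 = 0.435520
The terms with cardholder travelling abroad present sum to 0.391168, so
  P(cardholder travelling abroad | fraud alert) = 0.391168 / 0.435520 ≈ 0.898

P(cardholder travelling abroad | fraud alert) ≈ 0.898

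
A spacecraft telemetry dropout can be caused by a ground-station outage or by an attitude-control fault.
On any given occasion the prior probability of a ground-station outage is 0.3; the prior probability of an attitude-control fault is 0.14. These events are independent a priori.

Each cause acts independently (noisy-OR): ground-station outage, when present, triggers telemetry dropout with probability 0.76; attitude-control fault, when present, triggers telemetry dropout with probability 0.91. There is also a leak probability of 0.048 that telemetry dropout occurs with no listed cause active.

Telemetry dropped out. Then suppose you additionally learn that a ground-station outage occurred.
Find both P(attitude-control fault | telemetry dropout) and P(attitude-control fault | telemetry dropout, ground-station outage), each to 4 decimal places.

P(attitude-control fault | telemetry dropout) ≈ 0.3645; P(attitude-control fault | telemetry dropout, ground-station outage) ≈ 0.1713

Under noisy-OR, P(telemetry dropout | causes) = 1 − (1−0.048)·∏(1−qᵢ) over the active causes.
Numerator (weight on configurations with attitude-control fault): 0.089603 + 0.041136 = 0.130739
The normalizing constant is 0.048·0.7·0.86 + 0.91432·0.7·0.14 + 0.77152·0.3·0.86 + 0.979437·0.3·0.14 = 0.358687
Posterior = 0.130739 / 0.358687 ≈ 0.3645

Now condition on the additional information:
Sum P(telemetry dropout|·) weighted by the priors over both values of attitude-control fault:
  P(telemetry dropout | ground-station outage) = 0.77152×0.86 + 0.979437×0.14
        = 0.663507 + 0.137121 = 0.800628
The terms with attitude-control fault present sum to 0.137121, so
  P(attitude-control fault | telemetry dropout, ground-station outage) = 0.137121 / 0.800628 ≈ 0.1713
The drop from 0.3645 to 0.1713 is the explaining-away (discounting) effect.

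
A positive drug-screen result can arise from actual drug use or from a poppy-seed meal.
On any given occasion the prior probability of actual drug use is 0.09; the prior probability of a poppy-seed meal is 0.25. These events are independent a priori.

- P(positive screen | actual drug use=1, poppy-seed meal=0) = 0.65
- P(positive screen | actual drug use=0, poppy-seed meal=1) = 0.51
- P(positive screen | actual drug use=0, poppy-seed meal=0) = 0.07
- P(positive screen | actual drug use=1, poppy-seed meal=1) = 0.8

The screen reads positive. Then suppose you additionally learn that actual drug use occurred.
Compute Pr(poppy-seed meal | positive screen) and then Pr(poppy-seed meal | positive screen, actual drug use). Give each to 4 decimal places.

Pr(poppy-seed meal | positive screen) ≈ 0.5939; Pr(poppy-seed meal | positive screen, actual drug use) ≈ 0.2909

P(positive screen) = 0.07*0.91*0.75 + 0.51*0.91*0.25 + 0.65*0.09*0.75 + 0.8*0.09*0.25 = 0.047775 + 0.116025 + 0.043875 + 0.018000 = 0.225675
Of this, 0.134025 comes from 0.116025 + 0.018000 (the poppy-seed meal=true cases).
Hence the posterior is 0.134025/0.225675 ≈ 0.5939.

Now also conditioning on actual drug use=true:
P(positive screen | actual drug use) = 0.65·0.75 + 0.8·0.25 = 0.487500 + 0.200000 = 0.687500
Of this, 0.200000 comes from 0.8·0.25 (the poppy-seed meal=true cases).
So P(poppy-seed meal | positive screen, actual drug use) = 0.200000/0.687500 ≈ 0.2909.
Conditioning on actual drug use lowers the posterior on poppy-seed meal: the classic explaining-away effect in a common-effect structure.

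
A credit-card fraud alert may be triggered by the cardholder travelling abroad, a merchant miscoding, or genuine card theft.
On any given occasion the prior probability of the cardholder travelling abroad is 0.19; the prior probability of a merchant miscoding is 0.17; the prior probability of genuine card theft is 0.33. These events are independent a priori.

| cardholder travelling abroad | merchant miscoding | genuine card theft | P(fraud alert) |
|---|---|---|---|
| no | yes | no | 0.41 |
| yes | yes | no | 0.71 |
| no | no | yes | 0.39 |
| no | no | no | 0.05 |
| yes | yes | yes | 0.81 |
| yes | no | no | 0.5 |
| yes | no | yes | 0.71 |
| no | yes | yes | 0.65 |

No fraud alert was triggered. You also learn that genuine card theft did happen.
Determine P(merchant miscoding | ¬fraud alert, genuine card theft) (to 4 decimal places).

P(merchant miscoding | ¬fraud alert, genuine card theft) ≈ 0.1065

Numerator (weight on configurations with merchant miscoding): 0.048195 + 0.006137 = 0.054332
Normalizer over all consistent configurations: 0.61·0.81·0.83 + 0.35·0.81·0.17 + 0.29·0.19·0.83 + 0.19·0.19·0.17 = 0.510168
Posterior = 0.054332 / 0.510168 ≈ 0.1065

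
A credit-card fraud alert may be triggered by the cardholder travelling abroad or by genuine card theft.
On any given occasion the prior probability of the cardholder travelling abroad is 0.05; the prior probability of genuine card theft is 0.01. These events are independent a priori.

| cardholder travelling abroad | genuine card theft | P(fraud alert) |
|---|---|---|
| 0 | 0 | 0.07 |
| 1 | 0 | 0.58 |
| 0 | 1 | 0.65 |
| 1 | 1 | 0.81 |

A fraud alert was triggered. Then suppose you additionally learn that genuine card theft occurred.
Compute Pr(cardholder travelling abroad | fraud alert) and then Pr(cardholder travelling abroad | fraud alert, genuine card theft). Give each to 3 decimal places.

Pr(cardholder travelling abroad | fraud alert) ≈ 0.288; Pr(cardholder travelling abroad | fraud alert, genuine card theft) ≈ 0.062

For the numerator, keep only cardholder travelling abroad=true terms: 0.028710 + 0.000405 = 0.029115
The normalizing constant is 0.07·0.95·0.99 + 0.65·0.95·0.01 + 0.58·0.05·0.99 + 0.81·0.05·0.01 = 0.101125
Posterior = 0.029115 / 0.101125 ≈ 0.288

Now also conditioning on genuine card theft=true:
Sum P(fraud alert|·) weighted by the priors over both values of cardholder travelling abroad:
  P(fraud alert | genuine card theft) = 0.65·0.95 + 0.81·0.05
        = 0.617500 + 0.040500 = 0.658000
Configurations with cardholder travelling abroad contribute 0.040500, so
  P(cardholder travelling abroad | fraud alert, genuine card theft) = 0.040500 / 0.658000 ≈ 0.062
— genuine card theft explains away the evidence for cardholder travelling abroad.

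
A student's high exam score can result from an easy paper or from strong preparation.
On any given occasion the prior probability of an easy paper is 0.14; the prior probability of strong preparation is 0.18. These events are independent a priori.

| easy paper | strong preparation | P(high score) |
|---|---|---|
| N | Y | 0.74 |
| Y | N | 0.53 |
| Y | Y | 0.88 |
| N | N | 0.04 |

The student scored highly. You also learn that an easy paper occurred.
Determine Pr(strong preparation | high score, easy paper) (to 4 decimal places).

Pr(strong preparation | high score, easy paper) ≈ 0.2671

P(high score | easy paper) = 0.53·0.82 + 0.88·0.18 = 0.434600 + 0.158400 = 0.593000
The strong preparation-present share is 0.88·0.18 = 0.158400.
So P(strong preparation | high score, easy paper) = 0.158400/0.593000 ≈ 0.2671.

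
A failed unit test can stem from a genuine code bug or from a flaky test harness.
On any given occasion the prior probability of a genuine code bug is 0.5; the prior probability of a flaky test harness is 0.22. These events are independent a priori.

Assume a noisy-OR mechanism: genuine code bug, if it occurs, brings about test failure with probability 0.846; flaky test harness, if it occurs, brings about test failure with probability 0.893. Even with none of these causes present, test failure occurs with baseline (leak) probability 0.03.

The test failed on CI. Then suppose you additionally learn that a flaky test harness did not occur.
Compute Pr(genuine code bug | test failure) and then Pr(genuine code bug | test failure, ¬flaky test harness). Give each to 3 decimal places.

Under noisy-OR, P(test failure | causes) = 1 − (1−0.03)·∏(1−qᵢ) over the active causes.
Enumerate the 4 (genuine code bug, flaky test harness) configurations and weight by the priors:
  P(test failure) = 0.03·0.5·0.78 + 0.89621·0.5·0.22 + 0.85062·0.5·0.78 + 0.984016·0.5·0.22
        = 0.011700 + 0.098583 + 0.331742 + 0.108242 = 0.550267
The terms with genuine code bug present sum to 0.439984, so
  P(genuine code bug | test failure) = 0.439984 / 0.550267 ≈ 0.800

With the extra evidence:
Numerator (weight on configurations with genuine code bug): 0.85062·0.5 = 0.425310
Denominator P(test failure | ¬flaky test harness): 0.03·0.5 + 0.85062·0.5 = 0.440310
Posterior = 0.425310 / 0.440310 ≈ 0.966
With flaky test harness excluded, genuine code bug must carry more of the explanatory weight for the test failure.

Pr(genuine code bug | test failure) ≈ 0.800; Pr(genuine code bug | test failure, ¬flaky test harness) ≈ 0.966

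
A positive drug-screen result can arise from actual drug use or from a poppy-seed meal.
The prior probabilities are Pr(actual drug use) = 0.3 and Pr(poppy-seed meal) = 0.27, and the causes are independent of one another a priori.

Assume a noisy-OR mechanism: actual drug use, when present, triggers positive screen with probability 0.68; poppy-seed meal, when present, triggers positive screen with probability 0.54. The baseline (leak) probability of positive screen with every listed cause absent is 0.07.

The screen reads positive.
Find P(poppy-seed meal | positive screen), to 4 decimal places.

P(poppy-seed meal | positive screen) ≈ 0.4843

Under noisy-OR, P(positive screen | causes) = 1 − (1−0.07)·∏(1−qᵢ) over the active causes.
P(positive screen) = 0.07×0.7×0.73 + 0.5722×0.7×0.27 + 0.7024×0.3×0.73 + 0.863104×0.3×0.27 = 0.035770 + 0.108146 + 0.153826 + 0.069911 = 0.367653
Of this, 0.178057 comes from 0.108146 + 0.069911 (the poppy-seed meal=true cases).
P(poppy-seed meal | positive screen) = 0.178057 / 0.367653 ≈ 0.4843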